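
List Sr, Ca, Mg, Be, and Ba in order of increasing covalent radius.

Be < Mg < Ca < Sr < Ba

Moving right in a period, electrons are added to the same shell under a stronger nuclear pull, so atoms get smaller; moving down, a new shell is opened and atoms get larger.
All are in group 2, so atomic radius increases down the group.
So from smallest to largest: Be < Mg < Ca < Sr < Ba.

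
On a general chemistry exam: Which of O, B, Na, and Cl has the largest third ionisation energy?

Na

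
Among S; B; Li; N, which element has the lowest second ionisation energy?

S

The second ionization energy removes an electron from the +1 ion. For each element: S⁺ still has 5 valence electrons; B⁺ still has 2 valence electrons; Li⁺ is the bare [He] core; N⁺ still has 4 valence electrons.
Core electrons are held far more tightly than valence electrons, so Li tops the IE_2 order.
Valence configurations: S⁺ [Ne]3s²3p³, B⁺ [He]2s², N⁺ [He]2s²2p².
The numbers (kJ/mol): S 2252, B 2427, Li 7298, N 2856.
Hence IE_2: S < B < N < Li.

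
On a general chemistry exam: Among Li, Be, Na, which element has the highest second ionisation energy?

Li

IE_2 is the cost of taking one more electron from the +1 cation: Li⁺ is the bare [He] core; Be⁺ still has 1 valence electron; Na⁺ is the bare [Ne] core.
Breaking into a closed-shell core is much more expensive than removing a leftover valence electron — Na and Li have the largest IE_2 here.
Approximate IE_2 values (kJ/mol): Li 7298, Be 1757, Na 4562.
Overall IE_2 order: Be < Na < Li.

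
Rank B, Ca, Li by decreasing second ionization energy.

Consider each +1 ion: B⁺ still has 2 valence electrons; Ca⁺ still has 1 valence electron; Li⁺ is the bare [He] core.
Breaking into a closed-shell core is much more expensive than removing a leftover valence electron — Li has the largest IE_2 here.
Valence configurations: B⁺ [He]2s², Ca⁺ [Ar]4s¹.
The numbers (kJ/mol): B 2427, Ca 1145, Li 7298.
Hence IE_2: Ca < B < Li.

Li > B > Ca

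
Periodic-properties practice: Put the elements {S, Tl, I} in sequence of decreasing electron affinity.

S is in period 3, group 16; I is in period 5, group 17; Tl is in period 6, group 13.
Electron affinity generally becomes more exothermic across a period toward the halogens and less exothermic down a group.
Neither a single period nor a single group — weigh both effects.
S > Tl: relative to Tl, both the across-period and down-group shifts push S's electron affinity up.
I > S: period and group pull opposite ways; the across-period shift dominates (295 vs 200 kJ/mol).
For reference (kJ/mol): S 200, I 295, Tl 19.
So from highest to lowest: I > S > Tl.

I > S > Tl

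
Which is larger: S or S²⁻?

S²⁻

Forming S²⁻ adds 2 electrons to S. More electron–electron repulsion in the same shell, with unchanged nuclear charge, lets the cloud expand.
An anion is larger than its parent atom: S²⁻ > S.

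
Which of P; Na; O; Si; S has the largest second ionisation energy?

IE_2 is the cost of taking one more electron from the +1 cation: P⁺ still has 4 valence electrons; Na⁺ is the bare [Ne] core; O⁺ still has 5 valence electrons; Si⁺ still has 3 valence electrons; S⁺ still has 5 valence electrons.
Pulling an electron out of a noble-gas core costs far more than removing a remaining valence electron, so Na sits at the high end of IE_2.
Valence configurations: P⁺ [Ne]3s²3p², O⁺ [He]2s²2p³, Si⁺ [Ne]3s²3p¹, S⁺ [Ne]3s²3p³.
Approximate IE_2 values (kJ/mol): P 1907, Na 4562, O 3388, Si 1577, S 2252.
Hence IE_2: Si < P < S < O < Na.

Na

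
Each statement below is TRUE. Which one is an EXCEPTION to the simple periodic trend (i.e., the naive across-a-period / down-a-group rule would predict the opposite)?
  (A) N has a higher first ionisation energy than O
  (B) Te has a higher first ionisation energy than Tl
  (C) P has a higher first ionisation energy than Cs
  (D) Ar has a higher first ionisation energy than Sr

(A)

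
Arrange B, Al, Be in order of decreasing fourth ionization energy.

After 3 electrons have been removed, what remains? B³⁺ is the bare [He] core; Al³⁺ is the bare [Ne] core; Be³⁺ is already 1 electron into the core.
All of these are removing an electron from a noble-gas core or deeper; the smaller core (lower principal quantum number) is held far more tightly, and within a period the higher nuclear charge binds the same core more tightly.
The numbers (kJ/mol): B 25026, Al 11577, Be 21007.
So the fourth ionization energies run Al < Be < B.

B > Be > Al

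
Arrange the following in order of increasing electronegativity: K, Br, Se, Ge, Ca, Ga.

Smaller atoms with higher effective nuclear charge are more electronegative.
All lie in period 4, so electronegativity increases left to right.
So from lowest to highest: K < Ca < Ga < Ge < Se < Br.

K, Ca, Ga, Ge, Se, Br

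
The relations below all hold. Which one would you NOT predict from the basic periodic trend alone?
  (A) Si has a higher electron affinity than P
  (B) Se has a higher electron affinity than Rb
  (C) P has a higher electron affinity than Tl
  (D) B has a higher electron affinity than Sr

(A)

The general trend: electron affinity increases across a period and decreases down a group.
(A) Si (period 3, group 14) vs P (period 3, group 15): the stated order contradicts the simple trend.
(B) Se (period 4, group 16) vs Rb (period 5, group 1): the stated order agrees with the simple trend.
(C) P (period 3, group 15) vs Tl (period 6, group 13): the stated order agrees with the simple trend.
(D) B (period 2, group 13) vs Sr (period 5, group 2): the stated order agrees with the simple trend.
The exception is (A): adding an electron to P's half-filled 3p³ is unfavourable, so Si (3p²) has the more exothermic EA.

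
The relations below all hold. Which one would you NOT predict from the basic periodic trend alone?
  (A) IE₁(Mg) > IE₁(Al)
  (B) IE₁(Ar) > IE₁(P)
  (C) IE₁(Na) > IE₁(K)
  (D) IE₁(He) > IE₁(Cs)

(A)

The general trend: first ionization energy increases across a period and decreases down a group.
(A) Mg (period 3, group 2) vs Al (period 3, group 13): the stated order contradicts the simple trend.
(B) Ar (period 3, group 18) vs P (period 3, group 15): the stated order agrees with the simple trend.
(C) Na (period 3, group 1) vs K (period 4, group 1): the stated order agrees with the simple trend.
(D) He (period 1, group 18) vs Cs (period 6, group 1): the stated order agrees with the simple trend.
The exception is (A): Al's single 3p electron is easier to remove than one from Mg's filled 3s².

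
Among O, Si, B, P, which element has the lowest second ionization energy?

Si

The second ionization energy removes an electron from the +1 ion. For each element: O⁺ still has 5 valence electrons; Si⁺ still has 3 valence electrons; B⁺ still has 2 valence electrons; P⁺ still has 4 valence electrons.
All are still removing valence electrons, so compare the +1 ions as you would atoms: IE_2 generally rises across a period (higher Z_eff) and falls down a group (larger shell), subject to the usual subshell exceptions.
Valence configurations: O⁺ [He]2s²2p³, Si⁺ [Ne]3s²3p¹, B⁺ [He]2s², P⁺ [Ne]3s²3p².
Approximate IE_2 values (kJ/mol): O 3388, Si 1577, B 2427, P 1907.
Hence IE_2: Si < P < B < O.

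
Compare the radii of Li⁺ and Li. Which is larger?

Li

Forming Li⁺ removes 1 electron from Li. Fewer electrons for the same nuclear charge means less shielding and a higher Z_eff on the remaining electrons, and for main-group metals the entire outer shell is lost.
A cation is smaller than its parent atom: Li⁺ < Li.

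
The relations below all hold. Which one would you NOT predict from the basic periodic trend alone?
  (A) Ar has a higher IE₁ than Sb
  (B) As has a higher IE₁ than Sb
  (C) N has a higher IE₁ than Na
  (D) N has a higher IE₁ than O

The general trend: IE₁ increases across a period and decreases down a group.
(A) Ar (period 3, group 18) vs Sb (period 5, group 15): the stated order agrees with the simple trend.
(B) As (period 4, group 15) vs Sb (period 5, group 15): the stated order agrees with the simple trend.
(C) N (period 2, group 15) vs Na (period 3, group 1): the stated order agrees with the simple trend.
(D) N (period 2, group 15) vs O (period 2, group 16): the stated order contradicts the simple trend.
The exception is (D): pairing an electron in O's 2p⁴ costs repulsion energy, so O ionizes more easily than half-filled N (2p³).

(D)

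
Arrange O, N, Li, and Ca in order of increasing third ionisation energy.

Consider each +2 ion: O²⁺ still has 4 valence electrons; N²⁺ still has 3 valence electrons; Li²⁺ is already 1 electron into the core; Ca²⁺ is the bare [Ar] core.
Usually core removal costs more than valence removal, but here the competition is close: a tightly held n=2 valence electron can cost more to remove than an n=3 core electron, so the actual values have to decide it.
Valence configurations: O²⁺ [He]2s²2p², N²⁺ [He]2s²2p¹.
Approximate IE_3 values (kJ/mol): O 5300, N 4578, Li 11815, Ca 4912.
Overall IE_3 order: N < Ca < O < Li.

N < Ca < O < Li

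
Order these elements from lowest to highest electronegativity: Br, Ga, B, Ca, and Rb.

B is in period 2, group 13; Ca is in period 4, group 2; Ga is in period 4, group 13; Br is in period 4, group 17; Rb is in period 5, group 1.
EN rises left→right (higher Z_eff, smaller atoms) and falls top→bottom (larger, more shielded atoms).
These span different periods and groups, so the two trends combine.
Ca > Rb: relative to Rb, both the across-period and down-group shifts push Ca's electronegativity up.
Ga > Ca: both are in period 4; the period trend gives Ga the larger value.
B > Ga: they share group 13; the group trend gives B the larger value.
Br > B: period and group pull opposite ways; the across-period shift dominates (2.96 vs 2.04).
Tabulated electronegativity (Pauling): B 2.04, Ca 1.00, Ga 1.81, Br 2.96, Rb 0.82.
So from lowest to highest: Rb < Ca < Ga < B < Br.

Rb < Ca < Ga < B < Br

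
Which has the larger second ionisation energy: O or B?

The second ionization energy removes an electron from the +1 ion. For each element: O⁺ still has 5 valence electrons; B⁺ still has 2 valence electrons.
All are still removing valence electrons, so compare the +1 ions as you would atoms: IE_2 generally rises across a period (higher Z_eff) and falls down a group (larger shell), subject to the usual subshell exceptions.
Valence configurations: O⁺ [He]2s²2p³, B⁺ [He]2s².
Tabulated IE_2 (kJ/mol): O 3388, B 2427.
Overall IE_2 order: B < O.

O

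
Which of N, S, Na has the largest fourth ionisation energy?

The fourth ionization energy removes an electron from the +3 ion. For each element: N³⁺ still has 2 valence electrons; S³⁺ still has 3 valence electrons; Na³⁺ is already 2 electrons into the core.
Breaking into a closed-shell core is much more expensive than removing a leftover valence electron — Na has the largest IE_4 here.
Valence configurations: N³⁺ [He]2s², S³⁺ [Ne]3s²3p¹.
Approximate IE_4 values (kJ/mol): N 7475, S 4556, Na 9543.
Putting it together, IE_4: S < N < Na.

Na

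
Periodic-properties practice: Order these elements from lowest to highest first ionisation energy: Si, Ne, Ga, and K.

K, Ga, Si, Ne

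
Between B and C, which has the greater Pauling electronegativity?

B is in period 2, group 13; C is in period 2, group 14.
Electronegativity increases across a period and decreases down a group, tracking effective nuclear charge and atomic size.
All lie in period 2, so electronegativity increases left to right.
So C has the greater Pauling electronegativity (C > B).

C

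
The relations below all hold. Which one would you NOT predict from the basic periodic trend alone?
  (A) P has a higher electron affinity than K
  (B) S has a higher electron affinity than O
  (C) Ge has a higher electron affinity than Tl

The general trend: electron affinity increases across a period and decreases down a group.
(A) P (period 3, group 15) vs K (period 4, group 1): the stated order agrees with the simple trend.
(B) S (period 3, group 16) vs O (period 2, group 16): the stated order contradicts the simple trend.
(C) Ge (period 4, group 14) vs Tl (period 6, group 13): the stated order agrees with the simple trend.
The exception is (B): the compact 2p subshell of O repels the added electron more than S's larger 3p does.

(B)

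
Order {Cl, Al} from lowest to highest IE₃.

Consider each +2 ion: Cl²⁺ still has 5 valence electrons; Al²⁺ still has 1 valence electron.
All are still removing valence electrons, so compare the +2 ions as you would atoms: IE_3 generally rises across a period (higher Z_eff) and falls down a group (larger shell), subject to the usual subshell exceptions.
Valence configurations: Cl²⁺ [Ne]3s²3p³, Al²⁺ [Ne]3s¹.
Approximate IE_3 values (kJ/mol): Cl 3822, Al 2745.
Hence IE_3: Al < Cl.

Al < Cl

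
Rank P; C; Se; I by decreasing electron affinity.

C is in period 2, group 14; P is in period 3, group 15; Se is in period 4, group 16; I is in period 5, group 17.
Adding an electron releases more energy for atoms nearer the top right (short of the noble gases).
A diagonal step moves right (one effect) and down (the opposite effect) at once.
C > P: the two effects oppose for this pair; the down-group effect wins (122 vs 72 kJ/mol).
Se > C: period and group pull opposite ways; the across-period shift dominates (195 vs 122 kJ/mol).
I > Se: period and group pull opposite ways; the across-period shift dominates (295 vs 195 kJ/mol).
Tabulated electron affinity (kJ/mol): C 122, P 72, Se 195, I 295.
So from highest to lowest: I > Se > C > P.

I, Se, C, P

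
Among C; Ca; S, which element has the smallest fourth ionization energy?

S

The fourth ionization energy removes an electron from the +3 ion. For each element: C³⁺ still has 1 valence electron; Ca³⁺ is already 1 electron into the core; S³⁺ still has 3 valence electrons.
Core electrons are held far more tightly than valence electrons, so Ca tops the IE_4 order.
Valence configurations: C³⁺ [He]2s¹, S³⁺ [Ne]3s²3p¹.
The numbers (kJ/mol): C 6223, Ca 6491, S 4556.
Hence IE_4: S < C < Ca.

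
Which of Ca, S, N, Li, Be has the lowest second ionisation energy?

Ca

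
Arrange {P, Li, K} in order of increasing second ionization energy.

P < K < Li

Consider each +1 ion: P⁺ still has 4 valence electrons; Li⁺ is the bare [He] core; K⁺ is the bare [Ar] core.
Breaking into a closed-shell core is much more expensive than removing a leftover valence electron — K and Li have the largest IE_2 here.
Tabulated IE_2 (kJ/mol): P 1907, Li 7298, K 3052.
Putting it together, IE_2: P < K < Li.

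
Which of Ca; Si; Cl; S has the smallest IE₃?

Si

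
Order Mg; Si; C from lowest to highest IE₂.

Mg < Si < C

After 1 electron has been removed, what remains? Mg⁺ still has 1 valence electron; Si⁺ still has 3 valence electrons; C⁺ still has 3 valence electrons.
All are still removing valence electrons, so compare the +1 ions as you would atoms: IE_2 generally rises across a period (higher Z_eff) and falls down a group (larger shell), subject to the usual subshell exceptions.
Valence configurations: Mg⁺ [Ne]3s¹, Si⁺ [Ne]3s²3p¹, C⁺ [He]2s²2p¹.
Approximate IE_2 values (kJ/mol): Mg 1451, Si 1577, C 2353.
So the second ionization energies run Mg < Si < C.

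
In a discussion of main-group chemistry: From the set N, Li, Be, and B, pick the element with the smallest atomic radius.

Li is in period 2, group 1; Be is in period 2, group 2; B is in period 2, group 13; N is in period 2, group 15.
Radius decreases left→right (rising Z_eff, same n) and increases top→bottom (higher n).
All lie in period 2, so atomic radius increases right to left.
The smallest atomic radius among these belongs to N.

N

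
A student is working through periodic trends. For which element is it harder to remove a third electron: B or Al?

IE_3 is the cost of taking one more electron from the +2 cation: B²⁺ still has 1 valence electron; Al²⁺ still has 1 valence electron.
All are still removing valence electrons, so compare the +2 ions as you would atoms: IE_3 generally rises across a period (higher Z_eff) and falls down a group (larger shell), subject to the usual subshell exceptions.
Valence configurations: B²⁺ [He]2s¹, Al²⁺ [Ne]3s¹.
Tabulated IE_3 (kJ/mol): B 3660, Al 2745.
Hence IE_3: Al < B.

B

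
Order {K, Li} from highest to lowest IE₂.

IE_2 is the cost of taking one more electron from the +1 cation: K⁺ is the bare [Ar] core; Li⁺ is the bare [He] core.
All of these are removing an electron from a noble-gas core or deeper; the smaller core (lower principal quantum number) is held far more tightly, and within a period the higher nuclear charge binds the same core more tightly.
The numbers (kJ/mol): K 3052, Li 7298.
Putting it together, IE_2: K < Li.

Li > K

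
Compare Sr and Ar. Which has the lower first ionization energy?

Ar is in period 3, group 18; Sr is in period 5, group 2.
Removing the outermost electron gets harder across a period and easier down a group.
Neither a single period nor a single group — weigh both effects.
Ar > Sr: relative to Sr, both the across-period and down-group shifts push Ar's first ionization energy up.
Tabulated first ionization energy (kJ/mol): Ar 1521, Sr 550.
So Sr has the lower first ionization energy (Sr < Ar).

Sr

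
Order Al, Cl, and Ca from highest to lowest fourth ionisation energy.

Al > Ca > Cl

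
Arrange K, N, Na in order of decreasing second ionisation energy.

IE_2 is the cost of taking one more electron from the +1 cation: K⁺ is the bare [Ar] core; N⁺ still has 4 valence electrons; Na⁺ is the bare [Ne] core.
Pulling an electron out of a noble-gas core costs far more than removing a remaining valence electron, so K and Na sit at the high end of IE_2.
The numbers (kJ/mol): K 3052, N 2856, Na 4562.
Overall IE_2 order: N < K < Na.

Na > K > N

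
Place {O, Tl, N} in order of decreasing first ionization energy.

N > O > Tl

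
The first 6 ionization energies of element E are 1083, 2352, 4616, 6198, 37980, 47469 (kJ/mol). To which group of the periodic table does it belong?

Group 14

Look for the largest jump between consecutive ionization energies: IE5/IE4 ≈ 6.1, far larger than any earlier ratio.
That jump marks the point where a core electron is being removed. So the atom has 4 valence electrons.
A main-group element with 4 valence electrons is in group 14.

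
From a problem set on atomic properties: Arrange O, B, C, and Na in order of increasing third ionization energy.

B, C, O, Na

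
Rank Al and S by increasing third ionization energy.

Al < S

After 2 electrons have been removed, what remains? Al²⁺ still has 1 valence electron; S²⁺ still has 4 valence electrons.
All are still removing valence electrons, so compare the +2 ions as you would atoms: IE_3 generally rises across a period (higher Z_eff) and falls down a group (larger shell), subject to the usual subshell exceptions.
Valence configurations: Al²⁺ [Ne]3s¹, S²⁺ [Ne]3s²3p².
Approximate IE_3 values (kJ/mol): Al 2745, S 3357.
Hence IE_3: Al < S.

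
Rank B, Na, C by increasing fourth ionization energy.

C, Na, B

After 3 electrons have been removed, what remains? B³⁺ is the bare [He] core; Na³⁺ is already 2 electrons into the core; C³⁺ still has 1 valence electron.
Pulling an electron out of a noble-gas core costs far more than removing a remaining valence electron, so Na and B sit at the high end of IE_4.
Approximate IE_4 values (kJ/mol): B 25026, Na 9543, C 6223.
Putting it together, IE_4: C < Na < B.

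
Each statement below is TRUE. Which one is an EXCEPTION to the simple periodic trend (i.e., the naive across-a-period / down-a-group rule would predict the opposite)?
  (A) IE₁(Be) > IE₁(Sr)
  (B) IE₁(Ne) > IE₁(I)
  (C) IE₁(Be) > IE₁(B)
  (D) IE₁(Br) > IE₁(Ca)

(C)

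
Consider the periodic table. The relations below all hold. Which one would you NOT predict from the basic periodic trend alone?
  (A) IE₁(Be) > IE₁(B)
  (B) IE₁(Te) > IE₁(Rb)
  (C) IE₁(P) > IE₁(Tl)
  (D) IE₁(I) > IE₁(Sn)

(A)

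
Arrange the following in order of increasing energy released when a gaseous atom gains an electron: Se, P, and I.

P, Se, I

Electron affinity generally becomes more exothermic across a period toward the halogens and less exothermic down a group.
A diagonal step moves right (one effect) and down (the opposite effect) at once.
Se > P: period and group pull opposite ways; the across-period shift dominates (195 vs 72 kJ/mol).
I > Se: period and group pull opposite ways; the across-period shift dominates (295 vs 195 kJ/mol).
For reference (kJ/mol): P 72, Se 195, I 295.
So from lowest to highest: P < Se < I.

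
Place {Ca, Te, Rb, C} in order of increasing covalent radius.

C < Te < Ca < Rb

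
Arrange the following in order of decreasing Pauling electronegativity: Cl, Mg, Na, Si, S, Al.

Na is in period 3, group 1; Mg is in period 3, group 2; Al is in period 3, group 13; Si is in period 3, group 14; S is in period 3, group 16; Cl is in period 3, group 17.
Atoms toward the upper right of the periodic table pull bonding electrons most strongly.
All lie in period 3, so electronegativity increases left to right.
So from highest to lowest: Cl > S > Si > Al > Mg > Na.

Cl > S > Si > Al > Mg > Na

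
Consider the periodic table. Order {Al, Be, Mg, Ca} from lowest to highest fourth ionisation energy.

Consider each +3 ion: Al³⁺ is the bare [Ne] core; Be³⁺ is already 1 electron into the core; Mg³⁺ is already 1 electron into the core; Ca³⁺ is already 1 electron into the core.
All of these are removing an electron from a noble-gas core or deeper; the smaller core (lower principal quantum number) is held far more tightly, and within a period the higher nuclear charge binds the same core more tightly.
The numbers (kJ/mol): Al 11577, Be 21007, Mg 10543, Ca 6491.
So the fourth ionization energies run Ca < Mg < Al < Be.

Ca < Mg < Al < Be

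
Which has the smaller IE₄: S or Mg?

S

IE_4 is the cost of taking one more electron from the +3 cation: S³⁺ still has 3 valence electrons; Mg³⁺ is already 1 electron into the core.
Breaking into a closed-shell core is much more expensive than removing a leftover valence electron — Mg has the largest IE_4 here.
The numbers (kJ/mol): S 4556, Mg 10543.
Overall IE_4 order: S < Mg.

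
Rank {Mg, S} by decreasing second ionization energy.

S, Mg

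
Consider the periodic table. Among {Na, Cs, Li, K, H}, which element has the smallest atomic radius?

H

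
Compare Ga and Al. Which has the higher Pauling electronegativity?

Ga

Electronegativity increases across a period and decreases down a group, tracking effective nuclear charge and atomic size.
All are in group 13; the group trend (electronegativity increases up the group) applies, with the exception below.
Note the exception: Ga has a higher electronegativity than Al, contrary to the simple trend — poor shielding by filled d (and f) subshells raises the heavier element's effective nuclear charge more than the simple down-group trend predicts.
Approximate values (Pauling): Al 1.61, Ga 1.81.
So Ga has the higher Pauling electronegativity (Ga > Al).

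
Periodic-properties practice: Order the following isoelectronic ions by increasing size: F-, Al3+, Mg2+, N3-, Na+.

Al3+ < Mg2+ < Na+ < F- < N3-

All of these have 10 electrons, so size is governed by nuclear charge alone: the more protons, the stronger the pull on the same electron cloud, and the smaller the ion.
Nuclear charges: Al3+ (Z=13), Mg2+ (Z=12), Na+ (Z=11), F- (Z=9), N3- (Z=7).
Smallest to largest: Al3+ < Mg2+ < Na+ < F- < N3-.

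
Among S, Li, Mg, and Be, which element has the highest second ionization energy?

IE_2 is the cost of taking one more electron from the +1 cation: S⁺ still has 5 valence electrons; Li⁺ is the bare [He] core; Mg⁺ still has 1 valence electron; Be⁺ still has 1 valence electron.
Pulling an electron out of a noble-gas core costs far more than removing a remaining valence electron, so Li sits at the high end of IE_2.
Valence configurations: S⁺ [Ne]3s²3p³, Mg⁺ [Ne]3s¹, Be⁺ [He]2s¹.
Tabulated IE_2 (kJ/mol): S 2252, Li 7298, Mg 1451, Be 1757.
Putting it together, IE_2: Mg < Be < S < Li.

Li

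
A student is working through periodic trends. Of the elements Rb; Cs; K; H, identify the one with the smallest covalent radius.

H

H is in period 1, group 1; K is in period 4, group 1; Rb is in period 5, group 1; Cs is in period 6, group 1.
Radius decreases left→right (rising Z_eff, same n) and increases top→bottom (higher n).
All are in group 1, so atomic radius increases down the group.
The smallest covalent radius among these belongs to H.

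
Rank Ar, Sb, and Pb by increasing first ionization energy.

Ar is in period 3, group 18; Sb is in period 5, group 15; Pb is in period 6, group 14.
First ionization energy rises across a period (greater Z_eff holds electrons more tightly) and falls down a group (valence electrons are farther from the nucleus).
These span different periods and groups, so the two trends combine.
Sb > Pb: relative to Pb, both the across-period and down-group shifts push Sb's first ionization energy up.
Ar > Sb: relative to Sb, both the across-period and down-group shifts push Ar's first ionization energy up.
Tabulated first ionization energy (kJ/mol): Ar 1521, Sb 831, Pb 716.
So from lowest to highest: Pb < Sb < Ar.

Pb < Sb < Ar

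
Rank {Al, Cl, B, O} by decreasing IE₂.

After 1 electron has been removed, what remains? Al⁺ still has 2 valence electrons; Cl⁺ still has 6 valence electrons; B⁺ still has 2 valence electrons; O⁺ still has 5 valence electrons.
All are still removing valence electrons, so compare the +1 ions as you would atoms: IE_2 generally rises across a period (higher Z_eff) and falls down a group (larger shell), subject to the usual subshell exceptions.
Valence configurations: Al⁺ [Ne]3s², Cl⁺ [Ne]3s²3p⁴, B⁺ [He]2s², O⁺ [He]2s²2p³.
The numbers (kJ/mol): Al 1817, Cl 2298, B 2427, O 3388.
Putting it together, IE_2: Al < Cl < B < O.

O > B > Cl > Al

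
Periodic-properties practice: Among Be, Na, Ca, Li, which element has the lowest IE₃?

Consider each +2 ion: Be²⁺ is the bare [He] core; Na²⁺ is already 1 electron into the core; Ca²⁺ is the bare [Ar] core; Li²⁺ is already 1 electron into the core.
All of these are removing an electron from a noble-gas core or deeper; the smaller core (lower principal quantum number) is held far more tightly, and within a period the higher nuclear charge binds the same core more tightly.
Approximate IE_3 values (kJ/mol): Be 14849, Na 6910, Ca 4912, Li 11815.
Overall IE_3 order: Ca < Na < Li < Be.

Ca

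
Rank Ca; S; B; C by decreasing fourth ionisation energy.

Consider each +3 ion: Ca³⁺ is already 1 electron into the core; S³⁺ still has 3 valence electrons; B³⁺ is the bare [He] core; C³⁺ still has 1 valence electron.
Core electrons are held far more tightly than valence electrons, so Ca and B top the IE_4 order.
Valence configurations: S³⁺ [Ne]3s²3p¹, C³⁺ [He]2s¹.
The numbers (kJ/mol): Ca 6491, S 4556, B 25026, C 6223.
Hence IE_4: S < C < Ca < B.

B > Ca > C > S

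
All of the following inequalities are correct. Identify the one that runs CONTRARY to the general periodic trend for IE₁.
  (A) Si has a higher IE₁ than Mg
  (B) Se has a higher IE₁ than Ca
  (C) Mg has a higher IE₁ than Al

The general trend: IE₁ increases across a period and decreases down a group.
(A) Si (period 3, group 14) vs Mg (period 3, group 2): the stated order agrees with the simple trend.
(B) Se (period 4, group 16) vs Ca (period 4, group 2): the stated order agrees with the simple trend.
(C) Mg (period 3, group 2) vs Al (period 3, group 13): the stated order contradicts the simple trend.
The exception is (C): Al's single 3p electron is easier to remove than one from Mg's filled 3s².

(C)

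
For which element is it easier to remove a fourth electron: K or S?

S

The fourth ionization energy removes an electron from the +3 ion. For each element: K³⁺ is already 2 electrons into the core; S³⁺ still has 3 valence electrons.
Pulling an electron out of a noble-gas core costs far more than removing a remaining valence electron, so K sits at the high end of IE_4.
Tabulated IE_4 (kJ/mol): K 5877, S 4556.
Hence IE_4: S < K.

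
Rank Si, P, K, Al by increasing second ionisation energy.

Si < Al < P < K

IE_2 is the cost of taking one more electron from the +1 cation: Si⁺ still has 3 valence electrons; P⁺ still has 4 valence electrons; K⁺ is the bare [Ar] core; Al⁺ still has 2 valence electrons.
Breaking into a closed-shell core is much more expensive than removing a leftover valence electron — K has the largest IE_2 here.
Valence configurations: Si⁺ [Ne]3s²3p¹, P⁺ [Ne]3s²3p², Al⁺ [Ne]3s².
Si⁺ loses a lone 3p electron whereas Al⁺ must break into a filled 3s² pair, so IE_2(Al) > IE_2(Si) even though Si has the higher nuclear charge.
Approximate IE_2 values (kJ/mol): Si 1577, P 1907, K 3052, Al 1817.
So the second ionization energies run Si < Al < P < K.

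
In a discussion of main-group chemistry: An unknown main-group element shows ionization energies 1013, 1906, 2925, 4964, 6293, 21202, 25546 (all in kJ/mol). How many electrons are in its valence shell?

5

Look for the largest jump between consecutive ionization energies: IE6/IE5 ≈ 3.4, far larger than any earlier ratio.
That jump marks the point where a core electron is being removed. So the atom has 5 valence electrons.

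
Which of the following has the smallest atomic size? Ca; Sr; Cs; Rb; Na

Na

Radius decreases left→right (rising Z_eff, same n) and increases top→bottom (higher n).
Neither a single period nor a single group — weigh both effects.
Ca > Na: the two effects oppose for this pair; the down-group effect wins (171 vs 155 pm).
Sr > Ca: they share group 2; the group trend gives Sr the larger value.
Rb > Sr: Rb lies to the left of Sr in period 5, so the across-period effect alone puts Rb larger.
Cs > Rb: Cs sits below Rb in group 1, so the down-group effect alone puts Cs larger.
For reference (pm): Na 155, Ca 171, Rb 210, Sr 185, Cs 232.
The smallest atomic size among these belongs to Na.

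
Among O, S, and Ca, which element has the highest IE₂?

O

IE_2 is the cost of taking one more electron from the +1 cation: O⁺ still has 5 valence electrons; S⁺ still has 5 valence electrons; Ca⁺ still has 1 valence electron.
All are still removing valence electrons, so compare the +1 ions as you would atoms: IE_2 generally rises across a period (higher Z_eff) and falls down a group (larger shell), subject to the usual subshell exceptions.
Valence configurations: O⁺ [He]2s²2p³, S⁺ [Ne]3s²3p³, Ca⁺ [Ar]4s¹.
Approximate IE_2 values (kJ/mol): O 3388, S 2252, Ca 1145.
So the second ionization energies run Ca < S < O.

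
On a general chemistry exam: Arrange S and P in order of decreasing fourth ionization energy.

P > S

IE_4 is the cost of taking one more electron from the +3 cation: S³⁺ still has 3 valence electrons; P³⁺ still has 2 valence electrons.
All are still removing valence electrons, so compare the +3 ions as you would atoms: IE_4 generally rises across a period (higher Z_eff) and falls down a group (larger shell), subject to the usual subshell exceptions.
Valence configurations: S³⁺ [Ne]3s²3p¹, P³⁺ [Ne]3s².
S³⁺ loses a lone 3p electron whereas P³⁺ must break into a filled 3s² pair, so IE_4(P) > IE_4(S) even though S has the higher nuclear charge.
The numbers (kJ/mol): S 4556, P 4964.
Hence IE_4: S < P.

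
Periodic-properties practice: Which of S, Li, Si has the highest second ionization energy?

Li

After 1 electron has been removed, what remains? S⁺ still has 5 valence electrons; Li⁺ is the bare [He] core; Si⁺ still has 3 valence electrons.
Core electrons are held far more tightly than valence electrons, so Li tops the IE_2 order.
Valence configurations: S⁺ [Ne]3s²3p³, Si⁺ [Ne]3s²3p¹.
Tabulated IE_2 (kJ/mol): S 2252, Li 7298, Si 1577.
Overall IE_2 order: Si < S < Li.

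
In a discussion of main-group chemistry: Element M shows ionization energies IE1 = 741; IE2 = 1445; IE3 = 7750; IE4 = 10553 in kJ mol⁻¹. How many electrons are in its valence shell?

Look for the largest jump between consecutive ionization energies: IE3/IE2 ≈ 5.4, far larger than any earlier ratio.
That jump marks the point where a core electron is being removed. So the atom has 2 valence electrons.

2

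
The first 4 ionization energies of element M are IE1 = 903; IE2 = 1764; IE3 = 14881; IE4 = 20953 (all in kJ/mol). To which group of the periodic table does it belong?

Look for the largest jump between consecutive ionization energies: IE3/IE2 ≈ 8.4, far larger than any earlier ratio.
That jump marks the point where a core electron is being removed. So the atom has 2 valence electrons.
A main-group element with 2 valence electrons is in group 2.

Group 2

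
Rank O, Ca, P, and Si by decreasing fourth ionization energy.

O > Ca > P > Si

After 3 electrons have been removed, what remains? O³⁺ still has 3 valence electrons; Ca³⁺ is already 1 electron into the core; P³⁺ still has 2 valence electrons; Si³⁺ still has 1 valence electron.
Usually core removal costs more than valence removal, but here the competition is close: a tightly held n=2 valence electron can cost more to remove than an n=3 core electron, so the actual values have to decide it.
Valence configurations: O³⁺ [He]2s²2p¹, P³⁺ [Ne]3s², Si³⁺ [Ne]3s¹.
Tabulated IE_4 (kJ/mol): O 7469, Ca 6491, P 4964, Si 4356.
Putting it together, IE_4: Si < P < Ca < O.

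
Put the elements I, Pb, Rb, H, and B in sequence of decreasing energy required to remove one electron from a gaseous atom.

H, I, B, Pb, Rb

H is in period 1, group 1; B is in period 2, group 13; Rb is in period 5, group 1; I is in period 5, group 17; Pb is in period 6, group 14.
First ionization energy rises across a period (greater Z_eff holds electrons more tightly) and falls down a group (valence electrons are farther from the nucleus).
Neither a single period nor a single group — weigh both effects.
Pb > Rb: period and group pull opposite ways; the across-period shift dominates (716 vs 403 kJ/mol).
B > Pb: the two effects oppose for this pair; the down-group effect wins (801 vs 716 kJ/mol).
I > B: period and group pull opposite ways; the across-period shift dominates (1008 vs 801 kJ/mol).
H > I: period and group pull opposite ways; the down-group shift dominates (1312 vs 1008 kJ/mol).
Tabulated first ionization energy (kJ/mol): H 1312, B 801, Rb 403, I 1008, Pb 716.
So from highest to lowest: H > I > B > Pb > Rb.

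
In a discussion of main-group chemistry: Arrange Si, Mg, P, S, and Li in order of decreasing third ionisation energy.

Li > Mg > S > Si > P

Consider each +2 ion: Si²⁺ still has 2 valence electrons; Mg²⁺ is the bare [Ne] core; P²⁺ still has 3 valence electrons; S²⁺ still has 4 valence electrons; Li²⁺ is already 1 electron into the core.
Core electrons are held far more tightly than valence electrons, so Mg and Li top the IE_3 order.
Valence configurations: Si²⁺ [Ne]3s², P²⁺ [Ne]3s²3p¹, S²⁺ [Ne]3s²3p².
P²⁺ loses a lone 3p electron whereas Si²⁺ must break into a filled 3s² pair, so IE_3(Si) > IE_3(P) even though P has the higher nuclear charge.
Approximate IE_3 values (kJ/mol): Si 3232, Mg 7733, P 2914, S 3357, Li 11815.
Putting it together, IE_3: P < Si < S < Mg < Li.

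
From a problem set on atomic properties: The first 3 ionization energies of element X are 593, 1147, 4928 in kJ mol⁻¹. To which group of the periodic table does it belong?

Group 2

Look for the largest jump between consecutive ionization energies: IE3/IE2 ≈ 4.3, far larger than any earlier ratio.
That jump marks the point where a core electron is being removed. So the atom has 2 valence electrons.
A main-group element with 2 valence electrons is in group 2.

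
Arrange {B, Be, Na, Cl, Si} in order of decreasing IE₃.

IE_3 is the cost of taking one more electron from the +2 cation: B²⁺ still has 1 valence electron; Be²⁺ is the bare [He] core; Na²⁺ is already 1 electron into the core; Cl²⁺ still has 5 valence electrons; Si²⁺ still has 2 valence electrons.
Pulling an electron out of a noble-gas core costs far more than removing a remaining valence electron, so Na and Be sit at the high end of IE_3.
Valence configurations: B²⁺ [He]2s¹, Cl²⁺ [Ne]3s²3p³, Si²⁺ [Ne]3s².
Tabulated IE_3 (kJ/mol): B 3660, Be 14849, Na 6910, Cl 3822, Si 3232.
So the third ionization energies run Si < B < Cl < Na < Be.

Be > Na > Cl > B > Si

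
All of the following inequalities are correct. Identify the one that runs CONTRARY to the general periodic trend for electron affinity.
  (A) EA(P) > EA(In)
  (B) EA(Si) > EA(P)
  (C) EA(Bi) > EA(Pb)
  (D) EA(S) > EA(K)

(B)

The general trend: electron affinity increases across a period and decreases down a group.
(A) P (period 3, group 15) vs In (period 5, group 13): the stated order agrees with the simple trend.
(B) Si (period 3, group 14) vs P (period 3, group 15): the stated order contradicts the simple trend.
(C) Bi (period 6, group 15) vs Pb (period 6, group 14): the stated order agrees with the simple trend.
(D) S (period 3, group 16) vs K (period 4, group 1): the stated order agrees with the simple trend.
The exception is (B): adding an electron to P's half-filled 3p³ is unfavourable, so Si (3p²) has the more exothermic EA.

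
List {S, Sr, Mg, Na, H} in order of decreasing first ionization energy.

H is in period 1, group 1; Na is in period 3, group 1; Mg is in period 3, group 2; S is in period 3, group 16; Sr is in period 5, group 2.
Removing the outermost electron gets harder across a period and easier down a group.
These span different periods and groups, so the two trends combine.
Sr > Na: period and group pull opposite ways; the across-period shift dominates (550 vs 496 kJ/mol).
Mg > Sr: they share group 2; the group trend gives Mg the larger value.
S > Mg: both are in period 3; the period trend gives S the larger value.
H > S: period and group pull opposite ways; the down-group shift dominates (1312 vs 1000 kJ/mol).
For reference (kJ/mol): H 1312, Na 496, Mg 738, S 1000, Sr 550.
So from highest to lowest: H > S > Mg > Sr > Na.

H > S > Mg > Sr > Na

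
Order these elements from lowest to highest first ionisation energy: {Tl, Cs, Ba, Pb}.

Across a period the outer electron is held more tightly (higher IE₁); down a group it sits in a higher shell, more shielded, and comes off more easily.
All lie in period 6, so first ionization energy increases left to right.
So from lowest to highest: Cs < Ba < Tl < Pb.

Cs < Ba < Tl < Pb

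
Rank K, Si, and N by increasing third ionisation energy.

Si < K < N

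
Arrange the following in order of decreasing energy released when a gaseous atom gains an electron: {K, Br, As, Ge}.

K is in period 4, group 1; Ge is in period 4, group 14; As is in period 4, group 15; Br is in period 4, group 17.
Atoms with high Z_eff and room in the valence shell (especially the halogens) have the most exothermic electron affinities.
All lie in period 4; the across-period trend (electron affinity increases left to right) applies, with the exception below.
Note the exception: Ge has a higher electron affinity than As, contrary to the simple trend — adding an electron to As's half-filled 4p³ is unfavourable, so Ge (4p²) has the more exothermic EA.
Tabulated electron affinity (kJ/mol): K 48, Ge 119, As 78, Br 325.
So from highest to lowest: Br > Ge > As > K.

Br > Ge > As > K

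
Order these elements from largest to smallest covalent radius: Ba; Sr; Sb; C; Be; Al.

Ba, Sr, Sb, Al, Be, C

Be is in period 2, group 2; C is in period 2, group 14; Al is in period 3, group 13; Sr is in period 5, group 2; Sb is in period 5, group 15; Ba is in period 6, group 2.
Across a period the added protons contract the valence shell; down a group each new principal shell makes the atom larger.
These span different periods and groups, so the two trends combine.
Be > C: Be lies to the left of C in period 2, so the across-period effect alone puts Be larger.
Al > Be: the two effects oppose for this pair; the down-group effect wins (126 vs 102 pm).
Sb > Al: the two effects oppose for this pair; the down-group effect wins (140 vs 126 pm).
Sr > Sb: both are in period 5; the period trend gives Sr the larger value.
Ba > Sr: they share group 2; the group trend gives Ba the larger value.
Approximate values (pm): Be 102, C 75, Al 126, Sr 185, Sb 140, Ba 196.
So from largest to smallest: Ba > Sr > Sb > Al > Be > C.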